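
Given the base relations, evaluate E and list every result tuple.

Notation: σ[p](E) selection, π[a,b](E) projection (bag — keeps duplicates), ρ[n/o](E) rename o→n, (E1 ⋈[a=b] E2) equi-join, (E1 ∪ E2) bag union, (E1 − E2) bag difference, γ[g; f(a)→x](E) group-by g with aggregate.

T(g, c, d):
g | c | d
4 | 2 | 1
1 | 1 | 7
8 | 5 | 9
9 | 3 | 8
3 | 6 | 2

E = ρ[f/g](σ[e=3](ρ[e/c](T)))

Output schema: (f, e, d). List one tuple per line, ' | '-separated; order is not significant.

Stepwise |·|:
  T → 5
  ρ[e/c](T) → 5
  σ[e=3](ρ[e/c](T)) → 1
  ρ[f/g](σ[e=3](ρ[e/c](T))) → 1

== RESULT ==
f | e | d
9 | 3 | 8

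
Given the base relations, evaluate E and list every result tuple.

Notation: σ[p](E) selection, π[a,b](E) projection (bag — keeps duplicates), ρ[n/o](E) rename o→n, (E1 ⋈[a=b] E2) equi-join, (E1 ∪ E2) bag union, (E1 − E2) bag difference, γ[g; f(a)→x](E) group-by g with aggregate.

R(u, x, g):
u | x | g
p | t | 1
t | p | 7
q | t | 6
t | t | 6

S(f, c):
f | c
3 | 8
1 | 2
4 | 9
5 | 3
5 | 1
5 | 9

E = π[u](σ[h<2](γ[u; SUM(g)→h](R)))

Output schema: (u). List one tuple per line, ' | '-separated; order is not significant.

Row counts bottom-up:
  R → 4
  γ[u; SUM(g)→h](R) → 3
  σ[h<2](γ[u; SUM(g)→h](R)) → 1
  π[u](σ[h<2](γ[u; SUM(g)→h](R))) → 1

== RESULT ==
u
p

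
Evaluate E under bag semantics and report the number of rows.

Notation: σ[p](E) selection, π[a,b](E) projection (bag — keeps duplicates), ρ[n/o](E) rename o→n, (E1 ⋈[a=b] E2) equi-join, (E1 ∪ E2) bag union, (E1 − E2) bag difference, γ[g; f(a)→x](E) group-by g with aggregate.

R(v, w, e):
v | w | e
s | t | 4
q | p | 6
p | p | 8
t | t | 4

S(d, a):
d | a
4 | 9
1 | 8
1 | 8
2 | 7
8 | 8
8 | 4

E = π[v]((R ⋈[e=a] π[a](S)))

Per-node cardinality:
  R → 4
  S → 6
  π[a](S) → 6
  (R ⋈[e=a] π[a](S)) → 5
  π[v]((R ⋈[e=a] π[a](S))) → 5

|E| = 5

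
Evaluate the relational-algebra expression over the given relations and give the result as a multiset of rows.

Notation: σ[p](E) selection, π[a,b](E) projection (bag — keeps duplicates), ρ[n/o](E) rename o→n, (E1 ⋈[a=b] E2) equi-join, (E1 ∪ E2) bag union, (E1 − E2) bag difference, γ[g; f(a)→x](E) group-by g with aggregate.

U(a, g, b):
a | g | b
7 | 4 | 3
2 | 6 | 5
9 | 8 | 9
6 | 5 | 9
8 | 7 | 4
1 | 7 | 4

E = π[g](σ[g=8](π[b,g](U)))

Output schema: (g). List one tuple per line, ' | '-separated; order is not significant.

Per-node cardinality:
  U → 6
  π[b,g](U) → 6
  σ[g=8](π[b,g](U)) → 1
  π[g](σ[g=8](π[b,g](U))) → 1

== RESULT ==
g
8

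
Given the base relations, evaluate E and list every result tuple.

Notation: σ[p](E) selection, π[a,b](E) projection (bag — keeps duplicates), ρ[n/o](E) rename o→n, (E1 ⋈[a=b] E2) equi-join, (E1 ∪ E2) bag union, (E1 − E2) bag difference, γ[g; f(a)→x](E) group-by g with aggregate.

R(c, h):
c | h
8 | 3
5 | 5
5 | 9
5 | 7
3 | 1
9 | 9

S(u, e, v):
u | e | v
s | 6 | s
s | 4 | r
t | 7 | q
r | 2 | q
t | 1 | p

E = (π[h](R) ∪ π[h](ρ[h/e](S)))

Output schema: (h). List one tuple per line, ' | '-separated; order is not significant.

Per-node cardinality:
  R → 6
  π[h](R) → 6
  S → 5
  ρ[h/e](S) → 5
  π[h](ρ[h/e](S)) → 5
  (π[h](R) ∪ π[h](ρ[h/e](S))) → 11

== RESULT ==
h
1
1
2
3
4
5
6
7
7
9
9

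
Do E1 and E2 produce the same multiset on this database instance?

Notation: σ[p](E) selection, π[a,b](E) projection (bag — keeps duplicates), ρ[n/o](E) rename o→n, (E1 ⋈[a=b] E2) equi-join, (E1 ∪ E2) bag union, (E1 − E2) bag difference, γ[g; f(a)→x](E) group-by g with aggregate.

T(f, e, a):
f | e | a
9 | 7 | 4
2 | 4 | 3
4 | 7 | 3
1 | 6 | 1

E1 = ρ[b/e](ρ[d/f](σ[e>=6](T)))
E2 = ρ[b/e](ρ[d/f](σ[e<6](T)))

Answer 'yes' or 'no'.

E1 row counts bottom-up:
  T → 4
  σ[e>=6](T) → 3
  ρ[d/f](σ[e>=6](T)) → 3
  ρ[b/e](ρ[d/f](σ[e>=6](T))) → 3
E2 row counts bottom-up:
  T → 4
  σ[e<6](T) → 1
  ρ[d/f](σ[e<6](T)) → 1
  ρ[b/e](ρ[d/f](σ[e<6](T))) → 1

E1 result:
d | b | a
1 | 6 | 1
4 | 7 | 3
9 | 7 | 4
E2 result:
d | b | a
2 | 4 | 3
Witness: (9, 7, 4) appears 1× in E1 but 0× in E2.

no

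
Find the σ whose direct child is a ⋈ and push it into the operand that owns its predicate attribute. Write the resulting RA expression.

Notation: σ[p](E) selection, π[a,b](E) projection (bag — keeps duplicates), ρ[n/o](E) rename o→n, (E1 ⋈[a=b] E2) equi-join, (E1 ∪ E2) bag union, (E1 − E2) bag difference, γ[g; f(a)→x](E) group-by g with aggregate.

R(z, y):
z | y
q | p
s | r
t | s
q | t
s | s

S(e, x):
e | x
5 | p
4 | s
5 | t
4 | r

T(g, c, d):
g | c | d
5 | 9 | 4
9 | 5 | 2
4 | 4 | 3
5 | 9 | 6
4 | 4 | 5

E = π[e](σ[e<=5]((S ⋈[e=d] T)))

σ filters on e, owned by the left side.
E' = π[e]((σ[e<=5](S) ⋈[e=d] T))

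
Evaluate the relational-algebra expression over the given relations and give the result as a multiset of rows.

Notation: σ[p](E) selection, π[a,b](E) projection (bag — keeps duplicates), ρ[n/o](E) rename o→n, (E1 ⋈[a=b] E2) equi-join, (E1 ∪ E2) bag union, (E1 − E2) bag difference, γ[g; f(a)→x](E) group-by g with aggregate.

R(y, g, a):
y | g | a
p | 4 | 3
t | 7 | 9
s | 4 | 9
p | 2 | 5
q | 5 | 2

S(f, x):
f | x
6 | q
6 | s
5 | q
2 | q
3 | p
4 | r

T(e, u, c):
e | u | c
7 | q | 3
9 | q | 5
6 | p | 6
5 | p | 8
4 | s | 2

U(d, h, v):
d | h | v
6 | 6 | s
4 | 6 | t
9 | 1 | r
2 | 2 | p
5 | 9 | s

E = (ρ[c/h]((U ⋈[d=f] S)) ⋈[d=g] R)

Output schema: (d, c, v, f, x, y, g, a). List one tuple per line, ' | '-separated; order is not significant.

Subexpression sizes:
  U → 5
  S → 6
  (U ⋈[d=f] S) → 5
  ρ[c/h]((U ⋈[d=f] S)) → 5
  R → 5
  (ρ[c/h]((U ⋈[d=f] S)) ⋈[d=g] R) → 4

== RESULT ==
d | c | v | f | x | y | g | a
2 | 2 | p | 2 | q | p | 2 | 5
4 | 6 | t | 4 | r | p | 4 | 3
4 | 6 | t | 4 | r | s | 4 | 9
5 | 9 | s | 5 | q | q | 5 | 2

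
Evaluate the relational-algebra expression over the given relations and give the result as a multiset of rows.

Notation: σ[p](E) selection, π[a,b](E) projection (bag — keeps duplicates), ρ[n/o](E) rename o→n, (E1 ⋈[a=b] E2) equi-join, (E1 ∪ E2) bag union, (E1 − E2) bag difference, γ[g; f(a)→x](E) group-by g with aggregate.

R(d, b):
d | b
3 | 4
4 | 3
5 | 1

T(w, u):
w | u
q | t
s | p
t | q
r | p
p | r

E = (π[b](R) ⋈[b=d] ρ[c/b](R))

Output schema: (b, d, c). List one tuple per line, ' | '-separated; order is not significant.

Stepwise |·|:
  R → 3
  π[b](R) → 3
  R → 3
  ρ[c/b](R) → 3
  (π[b](R) ⋈[b=d] ρ[c/b](R)) → 2

== RESULT ==
b | d | c
3 | 3 | 4
4 | 4 | 3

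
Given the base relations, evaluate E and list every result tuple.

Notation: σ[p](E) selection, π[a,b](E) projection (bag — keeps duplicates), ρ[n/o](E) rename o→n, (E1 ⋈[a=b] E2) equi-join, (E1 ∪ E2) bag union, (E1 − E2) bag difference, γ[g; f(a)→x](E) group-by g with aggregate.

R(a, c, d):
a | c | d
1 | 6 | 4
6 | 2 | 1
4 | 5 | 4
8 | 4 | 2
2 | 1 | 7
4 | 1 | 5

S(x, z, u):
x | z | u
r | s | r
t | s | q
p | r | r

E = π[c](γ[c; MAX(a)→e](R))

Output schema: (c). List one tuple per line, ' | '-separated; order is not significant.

Stepwise |·|:
  R → 6
  γ[c; MAX(a)→e](R) → 5
  π[c](γ[c; MAX(a)→e](R)) → 5

== RESULT ==
c
1
2
4
5
6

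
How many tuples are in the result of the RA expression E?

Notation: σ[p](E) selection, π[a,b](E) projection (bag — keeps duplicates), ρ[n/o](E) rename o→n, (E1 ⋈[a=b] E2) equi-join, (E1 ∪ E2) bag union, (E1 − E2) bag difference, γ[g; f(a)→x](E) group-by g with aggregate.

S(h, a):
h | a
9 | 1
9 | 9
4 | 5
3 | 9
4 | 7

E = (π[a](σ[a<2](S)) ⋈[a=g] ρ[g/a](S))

Per-node cardinality:
  S → 5
  σ[a<2](S) → 1
  π[a](σ[a<2](S)) → 1
  S → 5
  ρ[g/a](S) → 5
  (π[a](σ[a<2](S)) ⋈[a=g] ρ[g/a](S)) → 1

|E| = 1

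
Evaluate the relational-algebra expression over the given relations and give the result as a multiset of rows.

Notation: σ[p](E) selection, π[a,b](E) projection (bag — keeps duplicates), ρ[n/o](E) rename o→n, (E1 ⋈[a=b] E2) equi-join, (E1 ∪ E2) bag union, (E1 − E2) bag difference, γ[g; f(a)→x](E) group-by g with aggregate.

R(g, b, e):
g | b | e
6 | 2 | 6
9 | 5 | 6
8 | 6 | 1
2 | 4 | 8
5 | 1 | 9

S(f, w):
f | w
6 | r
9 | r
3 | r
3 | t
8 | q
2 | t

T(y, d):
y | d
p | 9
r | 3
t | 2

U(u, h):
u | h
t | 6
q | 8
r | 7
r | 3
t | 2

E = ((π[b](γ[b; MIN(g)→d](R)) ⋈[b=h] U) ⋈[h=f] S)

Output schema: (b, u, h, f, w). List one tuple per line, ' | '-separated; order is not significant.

Row counts bottom-up:
  R → 5
  γ[b; MIN(g)→d](R) → 5
  π[b](γ[b; MIN(g)→d](R)) → 5
  U → 5
  (π[b](γ[b; MIN(g)→d](R)) ⋈[b=h] U) → 2
  S → 6
  ((π[b](γ[b; MIN(g)→d](R)) ⋈[b=h] U) ⋈[h=f] S) → 2

== RESULT ==
b | u | h | f | w
2 | t | 2 | 2 | t
6 | t | 6 | 6 | r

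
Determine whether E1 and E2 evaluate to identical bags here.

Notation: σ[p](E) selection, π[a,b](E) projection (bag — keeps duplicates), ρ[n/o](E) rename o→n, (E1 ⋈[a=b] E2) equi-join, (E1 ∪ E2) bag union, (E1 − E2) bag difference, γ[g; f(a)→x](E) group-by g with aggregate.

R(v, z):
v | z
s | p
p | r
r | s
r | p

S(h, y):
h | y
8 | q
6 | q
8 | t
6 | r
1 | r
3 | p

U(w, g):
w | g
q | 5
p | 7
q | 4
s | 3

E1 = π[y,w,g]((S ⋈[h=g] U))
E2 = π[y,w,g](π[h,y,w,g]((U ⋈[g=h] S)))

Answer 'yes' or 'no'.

E1 per-node cardinality:
  S → 6
  U → 4
  (S ⋈[h=g] U) → 1
  π[y,w,g]((S ⋈[h=g] U)) → 1
E2 per-node cardinality:
  U → 4
  S → 6
  (U ⋈[g=h] S) → 1
  π[h,y,w,g]((U ⋈[g=h] S)) → 1
  π[y,w,g](π[h,y,w,g]((U ⋈[g=h] S))) → 1

E1 and E2 produce the same multiset:
y | w | g
p | s | 3

yes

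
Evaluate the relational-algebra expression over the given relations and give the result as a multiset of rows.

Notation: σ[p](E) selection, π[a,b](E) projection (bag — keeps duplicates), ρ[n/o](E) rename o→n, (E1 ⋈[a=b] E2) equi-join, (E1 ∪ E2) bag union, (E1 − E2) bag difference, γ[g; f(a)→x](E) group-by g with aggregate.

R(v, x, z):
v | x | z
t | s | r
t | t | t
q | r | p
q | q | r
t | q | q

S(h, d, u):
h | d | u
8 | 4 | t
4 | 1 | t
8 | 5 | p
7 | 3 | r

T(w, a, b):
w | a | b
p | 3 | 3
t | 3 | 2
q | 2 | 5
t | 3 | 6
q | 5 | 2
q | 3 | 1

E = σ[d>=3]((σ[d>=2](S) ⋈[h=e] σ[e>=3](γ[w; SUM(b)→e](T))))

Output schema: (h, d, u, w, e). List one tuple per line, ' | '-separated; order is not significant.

Stepwise |·|:
  S → 4
  σ[d>=2](S) → 3
  T → 6
  γ[w; SUM(b)→e](T) → 3
  σ[e>=3](γ[w; SUM(b)→e](T)) → 3
  (σ[d>=2](S) ⋈[h=e] σ[e>=3](γ[w; SUM(b)→e](T))) → 4
  σ[d>=3]((σ[d>=2](S) ⋈[h=e] σ[e>=3](γ[w; SUM(b)→e](T)))) → 4

== RESULT ==
h | d | u | w | e
8 | 4 | t | q | 8
8 | 4 | t | t | 8
8 | 5 | p | q | 8
8 | 5 | p | t | 8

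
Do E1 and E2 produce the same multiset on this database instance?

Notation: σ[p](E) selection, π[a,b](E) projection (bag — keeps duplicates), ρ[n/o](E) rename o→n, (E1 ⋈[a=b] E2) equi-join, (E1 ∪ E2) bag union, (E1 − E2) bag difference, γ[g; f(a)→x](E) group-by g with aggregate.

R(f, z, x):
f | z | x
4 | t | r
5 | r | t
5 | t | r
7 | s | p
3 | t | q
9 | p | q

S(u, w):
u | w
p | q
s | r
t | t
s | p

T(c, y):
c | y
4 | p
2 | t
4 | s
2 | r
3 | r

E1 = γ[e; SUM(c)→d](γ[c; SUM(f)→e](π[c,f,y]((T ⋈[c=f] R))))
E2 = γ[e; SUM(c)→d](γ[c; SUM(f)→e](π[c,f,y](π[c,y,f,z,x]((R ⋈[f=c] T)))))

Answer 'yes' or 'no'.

E1 per-node cardinality:
  T → 5
  R → 6
  (T ⋈[c=f] R) → 3
  π[c,f,y]((T ⋈[c=f] R)) → 3
  γ[c; SUM(f)→e](π[c,f,y]((T ⋈[c=f] R))) → 2
  γ[e; SUM(c)→d](γ[c; SUM(f)→e](π[c,f,y]((T ⋈[c=f] R)))) → 2
E2 per-node cardinality:
  R → 6
  T → 5
  (R ⋈[f=c] T) → 3
  π[c,y,f,z,x]((R ⋈[f=c] T)) → 3
  π[c,f,y](π[c,y,f,z,x]((R ⋈[f=c] T))) → 3
  γ[c; SUM(f)→e](π[c,f,y](π[c,y,f,z,x]((R ⋈[f=c] T)))) → 2
  γ[e; SUM(c)→d](γ[c; SUM(f)→e](π[c,f,y](π[c,y,f,z,x]((R ⋈[f=c] T))))) → 2

E1 and E2 produce the same multiset:
e | d
3 | 3
8 | 4

yes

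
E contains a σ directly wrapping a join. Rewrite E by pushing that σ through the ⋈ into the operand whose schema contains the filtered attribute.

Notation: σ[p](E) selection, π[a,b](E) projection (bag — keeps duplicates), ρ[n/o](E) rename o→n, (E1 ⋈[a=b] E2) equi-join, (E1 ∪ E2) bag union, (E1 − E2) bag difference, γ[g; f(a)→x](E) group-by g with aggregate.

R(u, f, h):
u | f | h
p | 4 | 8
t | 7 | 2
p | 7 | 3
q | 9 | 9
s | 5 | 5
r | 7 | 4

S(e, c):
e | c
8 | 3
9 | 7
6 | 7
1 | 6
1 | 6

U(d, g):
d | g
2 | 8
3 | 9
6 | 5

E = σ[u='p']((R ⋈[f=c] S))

σ filters on u, owned by the left side.
E' = (σ[u='p'](R) ⋈[f=c] S)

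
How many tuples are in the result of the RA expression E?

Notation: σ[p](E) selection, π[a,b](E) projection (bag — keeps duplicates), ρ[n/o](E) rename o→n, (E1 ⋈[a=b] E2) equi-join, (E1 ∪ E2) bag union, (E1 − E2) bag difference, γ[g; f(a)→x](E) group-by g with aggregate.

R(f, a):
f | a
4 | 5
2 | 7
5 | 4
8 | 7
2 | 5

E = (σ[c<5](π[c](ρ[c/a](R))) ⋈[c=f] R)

Row counts bottom-up:
  R → 5
  ρ[c/a](R) → 5
  π[c](ρ[c/a](R)) → 5
  σ[c<5](π[c](ρ[c/a](R))) → 1
  R → 5
  (σ[c<5](π[c](ρ[c/a](R))) ⋈[c=f] R) → 1

|E| = 1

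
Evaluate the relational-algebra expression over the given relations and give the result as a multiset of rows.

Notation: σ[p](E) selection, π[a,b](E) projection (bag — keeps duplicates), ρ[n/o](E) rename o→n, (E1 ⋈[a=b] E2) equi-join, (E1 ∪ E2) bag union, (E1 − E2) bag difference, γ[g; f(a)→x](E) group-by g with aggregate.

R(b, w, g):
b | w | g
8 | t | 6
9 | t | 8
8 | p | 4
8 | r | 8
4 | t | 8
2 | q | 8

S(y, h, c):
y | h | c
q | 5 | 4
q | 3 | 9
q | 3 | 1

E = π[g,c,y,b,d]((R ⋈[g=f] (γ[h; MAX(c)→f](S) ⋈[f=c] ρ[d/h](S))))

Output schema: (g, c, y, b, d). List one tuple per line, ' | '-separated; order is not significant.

Row counts bottom-up:
  R → 6
  S → 3
  γ[h; MAX(c)→f](S) → 2
  S → 3
  ρ[d/h](S) → 3
  (γ[h; MAX(c)→f](S) ⋈[f=c] ρ[d/h](S)) → 2
  (R ⋈[g=f] (γ[h; MAX(c)→f](S) ⋈[f=c] ρ[d/h](S))) → 1
  π[g,c,y,b,d]((R ⋈[g=f] (γ[h; MAX(c)→f](S) ⋈[f=c] ρ[d/h](S)))) → 1

== RESULT ==
g | c | y | b | d
4 | 4 | q | 8 | 5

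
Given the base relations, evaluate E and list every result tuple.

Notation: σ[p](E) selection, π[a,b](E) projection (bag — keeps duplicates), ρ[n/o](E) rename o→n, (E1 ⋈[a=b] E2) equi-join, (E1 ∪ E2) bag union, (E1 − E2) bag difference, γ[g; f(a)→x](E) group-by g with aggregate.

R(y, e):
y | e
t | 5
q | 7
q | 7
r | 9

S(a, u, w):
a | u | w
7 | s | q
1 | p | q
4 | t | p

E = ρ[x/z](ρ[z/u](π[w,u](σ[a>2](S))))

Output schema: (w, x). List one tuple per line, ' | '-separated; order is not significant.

Per-node cardinality:
  S → 3
  σ[a>2](S) → 2
  π[w,u](σ[a>2](S)) → 2
  ρ[z/u](π[w,u](σ[a>2](S))) → 2
  ρ[x/z](ρ[z/u](π[w,u](σ[a>2](S)))) → 2

== RESULT ==
w | x
p | t
q | s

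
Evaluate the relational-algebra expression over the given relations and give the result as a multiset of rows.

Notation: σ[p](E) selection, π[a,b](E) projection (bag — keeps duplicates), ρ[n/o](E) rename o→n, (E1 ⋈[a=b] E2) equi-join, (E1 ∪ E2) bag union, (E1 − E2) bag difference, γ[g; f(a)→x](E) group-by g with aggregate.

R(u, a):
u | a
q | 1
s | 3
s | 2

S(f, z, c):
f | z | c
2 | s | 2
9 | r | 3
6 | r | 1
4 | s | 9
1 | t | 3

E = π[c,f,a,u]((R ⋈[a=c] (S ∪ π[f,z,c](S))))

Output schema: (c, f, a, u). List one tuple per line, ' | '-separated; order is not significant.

Row counts bottom-up:
  R → 3
  S → 5
  S → 5
  π[f,z,c](S) → 5
  (S ∪ π[f,z,c](S)) → 10
  (R ⋈[a=c] (S ∪ π[f,z,c](S))) → 8
  π[c,f,a,u]((R ⋈[a=c] (S ∪ π[f,z,c](S)))) → 8

== RESULT ==
c | f | a | u
1 | 6 | 1 | q
1 | 6 | 1 | q
2 | 2 | 2 | s
2 | 2 | 2 | s
3 | 1 | 3 | s
3 | 1 | 3 | s
3 | 9 | 3 | s
3 | 9 | 3 | s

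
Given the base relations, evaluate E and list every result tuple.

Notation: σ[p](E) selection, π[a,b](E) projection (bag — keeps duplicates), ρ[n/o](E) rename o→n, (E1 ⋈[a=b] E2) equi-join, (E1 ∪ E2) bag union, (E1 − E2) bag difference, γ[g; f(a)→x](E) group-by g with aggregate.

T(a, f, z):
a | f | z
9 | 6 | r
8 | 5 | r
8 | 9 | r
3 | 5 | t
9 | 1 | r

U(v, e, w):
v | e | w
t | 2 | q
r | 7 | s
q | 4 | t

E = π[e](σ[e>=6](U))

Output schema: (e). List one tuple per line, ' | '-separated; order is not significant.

Row counts bottom-up:
  U → 3
  σ[e>=6](U) → 1
  π[e](σ[e>=6](U)) → 1

== RESULT ==
e
7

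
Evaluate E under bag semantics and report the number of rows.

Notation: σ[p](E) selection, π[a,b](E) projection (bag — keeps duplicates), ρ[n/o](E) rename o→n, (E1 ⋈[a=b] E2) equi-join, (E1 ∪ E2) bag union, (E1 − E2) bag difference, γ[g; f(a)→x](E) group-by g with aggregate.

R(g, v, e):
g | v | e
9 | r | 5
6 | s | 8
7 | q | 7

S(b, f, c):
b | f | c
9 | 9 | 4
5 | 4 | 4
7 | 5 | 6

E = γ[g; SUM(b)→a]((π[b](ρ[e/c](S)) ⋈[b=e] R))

Subexpression sizes:
  S → 3
  ρ[e/c](S) → 3
  π[b](ρ[e/c](S)) → 3
  R → 3
  (π[b](ρ[e/c](S)) ⋈[b=e] R) → 2
  γ[g; SUM(b)→a]((π[b](ρ[e/c](S)) ⋈[b=e] R)) → 2

|E| = 2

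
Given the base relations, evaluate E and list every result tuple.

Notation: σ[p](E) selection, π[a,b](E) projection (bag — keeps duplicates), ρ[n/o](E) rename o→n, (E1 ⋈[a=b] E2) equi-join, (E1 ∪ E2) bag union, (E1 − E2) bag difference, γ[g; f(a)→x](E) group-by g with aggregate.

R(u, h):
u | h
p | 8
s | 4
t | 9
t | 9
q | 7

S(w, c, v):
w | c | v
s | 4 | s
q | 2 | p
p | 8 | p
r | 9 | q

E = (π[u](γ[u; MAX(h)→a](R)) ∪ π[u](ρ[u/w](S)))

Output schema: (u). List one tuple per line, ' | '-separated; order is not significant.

Stepwise |·|:
  R → 5
  γ[u; MAX(h)→a](R) → 4
  π[u](γ[u; MAX(h)→a](R)) → 4
  S → 4
  ρ[u/w](S) → 4
  π[u](ρ[u/w](S)) → 4
  (π[u](γ[u; MAX(h)→a](R)) ∪ π[u](ρ[u/w](S))) → 8

== RESULT ==
u
p
p
q
q
r
s
s
t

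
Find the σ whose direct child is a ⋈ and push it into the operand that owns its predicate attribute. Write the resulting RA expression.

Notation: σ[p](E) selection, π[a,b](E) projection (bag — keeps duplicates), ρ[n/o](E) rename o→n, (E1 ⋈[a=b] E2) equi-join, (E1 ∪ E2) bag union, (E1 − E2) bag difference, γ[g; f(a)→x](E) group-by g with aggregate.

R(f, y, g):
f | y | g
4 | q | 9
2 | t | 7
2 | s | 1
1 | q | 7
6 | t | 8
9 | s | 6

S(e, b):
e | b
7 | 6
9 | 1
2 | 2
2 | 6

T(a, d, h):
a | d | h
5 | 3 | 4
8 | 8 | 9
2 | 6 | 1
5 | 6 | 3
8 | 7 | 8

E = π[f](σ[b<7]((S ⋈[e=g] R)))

σ filters on b, owned by the left side.
E' = π[f]((σ[b<7](S) ⋈[e=g] R))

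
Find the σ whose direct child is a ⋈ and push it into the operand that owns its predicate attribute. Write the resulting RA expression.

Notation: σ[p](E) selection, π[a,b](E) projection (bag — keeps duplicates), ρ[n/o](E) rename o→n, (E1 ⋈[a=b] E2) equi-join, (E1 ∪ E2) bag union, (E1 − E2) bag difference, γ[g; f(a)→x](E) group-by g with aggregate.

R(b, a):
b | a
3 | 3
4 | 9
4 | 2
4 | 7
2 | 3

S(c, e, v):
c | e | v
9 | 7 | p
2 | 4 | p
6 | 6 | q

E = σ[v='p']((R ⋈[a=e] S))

σ filters on v, owned by the right side.
E' = (R ⋈[a=e] σ[v='p'](S))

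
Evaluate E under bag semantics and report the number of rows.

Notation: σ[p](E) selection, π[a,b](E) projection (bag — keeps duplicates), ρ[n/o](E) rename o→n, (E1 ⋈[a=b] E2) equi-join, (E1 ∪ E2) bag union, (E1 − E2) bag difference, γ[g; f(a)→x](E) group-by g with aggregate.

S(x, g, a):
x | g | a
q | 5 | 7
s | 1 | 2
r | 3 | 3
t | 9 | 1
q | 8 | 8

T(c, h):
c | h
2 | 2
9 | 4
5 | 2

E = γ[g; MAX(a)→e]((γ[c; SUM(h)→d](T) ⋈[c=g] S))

Row counts bottom-up:
  T → 3
  γ[c; SUM(h)→d](T) → 3
  S → 5
  (γ[c; SUM(h)→d](T) ⋈[c=g] S) → 2
  γ[g; MAX(a)→e]((γ[c; SUM(h)→d](T) ⋈[c=g] S)) → 2

|E| = 2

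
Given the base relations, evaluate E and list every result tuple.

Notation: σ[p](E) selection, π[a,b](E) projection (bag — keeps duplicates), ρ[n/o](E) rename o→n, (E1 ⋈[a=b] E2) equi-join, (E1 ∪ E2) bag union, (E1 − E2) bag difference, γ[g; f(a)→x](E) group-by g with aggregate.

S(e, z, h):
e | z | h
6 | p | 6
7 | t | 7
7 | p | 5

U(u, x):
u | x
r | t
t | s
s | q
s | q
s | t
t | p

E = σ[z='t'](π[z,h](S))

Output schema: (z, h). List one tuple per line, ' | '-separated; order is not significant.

Row counts bottom-up:
  S → 3
  π[z,h](S) → 3
  σ[z='t'](π[z,h](S)) → 1

== RESULT ==
z | h
t | 7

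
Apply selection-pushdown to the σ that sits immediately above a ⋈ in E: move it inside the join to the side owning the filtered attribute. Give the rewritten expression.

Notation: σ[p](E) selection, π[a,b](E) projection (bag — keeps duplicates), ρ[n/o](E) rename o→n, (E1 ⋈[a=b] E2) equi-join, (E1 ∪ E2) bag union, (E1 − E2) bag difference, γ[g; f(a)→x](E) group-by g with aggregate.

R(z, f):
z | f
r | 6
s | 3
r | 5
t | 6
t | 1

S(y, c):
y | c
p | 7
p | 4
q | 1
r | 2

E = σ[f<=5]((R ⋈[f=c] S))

σ filters on f, owned by the left side.
E' = (σ[f<=5](R) ⋈[f=c] S)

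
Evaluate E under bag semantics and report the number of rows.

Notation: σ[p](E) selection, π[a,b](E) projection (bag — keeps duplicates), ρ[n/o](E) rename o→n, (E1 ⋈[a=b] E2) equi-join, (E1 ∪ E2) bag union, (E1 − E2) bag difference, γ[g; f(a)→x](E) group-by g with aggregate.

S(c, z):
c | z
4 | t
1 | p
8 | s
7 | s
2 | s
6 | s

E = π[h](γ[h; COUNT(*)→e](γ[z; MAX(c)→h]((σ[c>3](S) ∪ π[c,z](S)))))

Row counts bottom-up:
  S → 6
  σ[c>3](S) → 4
  S → 6
  π[c,z](S) → 6
  (σ[c>3](S) ∪ π[c,z](S)) → 10
  γ[z; MAX(c)→h]((σ[c>3](S) ∪ π[c,z](S))) → 3
  γ[h; COUNT(*)→e](γ[z; MAX(c)→h]((σ[c>3](S) ∪ π[c,z](S)))) → 3
  π[h](γ[h; COUNT(*)→e](γ[z; MAX(c)→h]((σ[c>3](S) ∪ π[c,z](S))))) → 3

|E| = 3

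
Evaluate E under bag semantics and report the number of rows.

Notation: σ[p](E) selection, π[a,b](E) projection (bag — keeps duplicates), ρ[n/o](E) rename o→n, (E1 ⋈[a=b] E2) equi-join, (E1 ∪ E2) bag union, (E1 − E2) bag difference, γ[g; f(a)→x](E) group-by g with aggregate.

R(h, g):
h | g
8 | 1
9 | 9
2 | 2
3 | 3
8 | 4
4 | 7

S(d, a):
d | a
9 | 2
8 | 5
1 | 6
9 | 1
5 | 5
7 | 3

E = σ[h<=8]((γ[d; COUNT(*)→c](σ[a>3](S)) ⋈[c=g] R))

Subexpression sizes:
  S → 6
  σ[a>3](S) → 3
  γ[d; COUNT(*)→c](σ[a>3](S)) → 3
  R → 6
  (γ[d; COUNT(*)→c](σ[a>3](S)) ⋈[c=g] R) → 3
  σ[h<=8]((γ[d; COUNT(*)→c](σ[a>3](S)) ⋈[c=g] R)) → 3

|E| = 3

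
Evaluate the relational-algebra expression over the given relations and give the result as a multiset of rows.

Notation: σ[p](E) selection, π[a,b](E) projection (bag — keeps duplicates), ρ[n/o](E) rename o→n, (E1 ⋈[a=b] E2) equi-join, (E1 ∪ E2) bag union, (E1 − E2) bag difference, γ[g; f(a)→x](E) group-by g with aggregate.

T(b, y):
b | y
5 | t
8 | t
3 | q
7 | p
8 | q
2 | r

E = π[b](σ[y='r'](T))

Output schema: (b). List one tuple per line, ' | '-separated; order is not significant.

Row counts bottom-up:
  T → 6
  σ[y='r'](T) → 1
  π[b](σ[y='r'](T)) → 1

== RESULT ==
b
2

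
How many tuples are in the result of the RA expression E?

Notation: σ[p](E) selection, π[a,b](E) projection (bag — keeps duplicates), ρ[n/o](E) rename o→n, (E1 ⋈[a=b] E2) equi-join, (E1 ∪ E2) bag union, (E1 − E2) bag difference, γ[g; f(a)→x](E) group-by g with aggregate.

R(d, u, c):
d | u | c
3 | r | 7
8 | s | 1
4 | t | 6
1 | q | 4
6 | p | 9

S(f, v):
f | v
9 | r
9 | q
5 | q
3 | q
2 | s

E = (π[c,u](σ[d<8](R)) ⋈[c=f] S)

Row counts bottom-up:
  R → 5
  σ[d<8](R) → 4
  π[c,u](σ[d<8](R)) → 4
  S → 5
  (π[c,u](σ[d<8](R)) ⋈[c=f] S) → 2

|E| = 2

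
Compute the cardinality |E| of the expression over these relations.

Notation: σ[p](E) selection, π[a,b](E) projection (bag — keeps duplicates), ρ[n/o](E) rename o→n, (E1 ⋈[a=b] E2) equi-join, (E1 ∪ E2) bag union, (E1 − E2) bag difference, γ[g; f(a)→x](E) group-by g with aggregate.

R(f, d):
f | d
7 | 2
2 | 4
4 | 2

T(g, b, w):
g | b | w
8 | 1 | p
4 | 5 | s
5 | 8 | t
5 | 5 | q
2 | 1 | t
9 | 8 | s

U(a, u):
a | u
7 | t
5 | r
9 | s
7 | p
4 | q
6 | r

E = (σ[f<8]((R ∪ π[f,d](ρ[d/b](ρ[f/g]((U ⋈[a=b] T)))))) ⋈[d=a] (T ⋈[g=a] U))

Per-node cardinality:
  R → 3
  U → 6
  T → 6
  (U ⋈[a=b] T) → 2
  ρ[f/g]((U ⋈[a=b] T)) → 2
  ρ[d/b](ρ[f/g]((U ⋈[a=b] T))) → 2
  π[f,d](ρ[d/b](ρ[f/g]((U ⋈[a=b] T)))) → 2
  (R ∪ π[f,d](ρ[d/b](ρ[f/g]((U ⋈[a=b] T))))) → 5
  σ[f<8]((R ∪ π[f,d](ρ[d/b](ρ[f/g]((U ⋈[a=b] T)))))) → 5
  T → 6
  U → 6
  (T ⋈[g=a] U) → 4
  (σ[f<8]((R ∪ π[f,d](ρ[d/b](ρ[f/g]((U ⋈[a=b] T)))))) ⋈[d=a] (T ⋈[g=a] U)) → 5

|E| = 5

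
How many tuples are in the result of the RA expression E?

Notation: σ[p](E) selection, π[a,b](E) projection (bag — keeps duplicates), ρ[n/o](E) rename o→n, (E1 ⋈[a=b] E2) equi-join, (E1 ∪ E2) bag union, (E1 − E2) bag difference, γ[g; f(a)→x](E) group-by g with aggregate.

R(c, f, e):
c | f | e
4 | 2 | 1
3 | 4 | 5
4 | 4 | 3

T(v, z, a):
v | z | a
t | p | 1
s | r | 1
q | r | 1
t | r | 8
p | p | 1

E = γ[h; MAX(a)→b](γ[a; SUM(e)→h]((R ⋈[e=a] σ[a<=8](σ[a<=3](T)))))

Stepwise |·|:
  R → 3
  T → 5
  σ[a<=3](T) → 4
  σ[a<=8](σ[a<=3](T)) → 4
  (R ⋈[e=a] σ[a<=8](σ[a<=3](T))) → 4
  γ[a; SUM(e)→h]((R ⋈[e=a] σ[a<=8](σ[a<=3](T)))) → 1
  γ[h; MAX(a)→b](γ[a; SUM(e)→h]((R ⋈[e=a] σ[a<=8](σ[a<=3](T))))) → 1

|E| = 1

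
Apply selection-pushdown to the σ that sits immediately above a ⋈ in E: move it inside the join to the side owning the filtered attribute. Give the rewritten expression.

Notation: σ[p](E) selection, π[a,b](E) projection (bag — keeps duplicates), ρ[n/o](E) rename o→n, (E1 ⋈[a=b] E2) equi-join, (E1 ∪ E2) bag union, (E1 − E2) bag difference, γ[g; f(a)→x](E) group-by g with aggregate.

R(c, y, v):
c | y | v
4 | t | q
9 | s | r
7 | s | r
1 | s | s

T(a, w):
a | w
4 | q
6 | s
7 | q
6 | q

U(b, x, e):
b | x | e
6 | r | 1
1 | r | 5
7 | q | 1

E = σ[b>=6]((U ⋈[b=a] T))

σ filters on b, owned by the left side.
E' = (σ[b>=6](U) ⋈[b=a] T)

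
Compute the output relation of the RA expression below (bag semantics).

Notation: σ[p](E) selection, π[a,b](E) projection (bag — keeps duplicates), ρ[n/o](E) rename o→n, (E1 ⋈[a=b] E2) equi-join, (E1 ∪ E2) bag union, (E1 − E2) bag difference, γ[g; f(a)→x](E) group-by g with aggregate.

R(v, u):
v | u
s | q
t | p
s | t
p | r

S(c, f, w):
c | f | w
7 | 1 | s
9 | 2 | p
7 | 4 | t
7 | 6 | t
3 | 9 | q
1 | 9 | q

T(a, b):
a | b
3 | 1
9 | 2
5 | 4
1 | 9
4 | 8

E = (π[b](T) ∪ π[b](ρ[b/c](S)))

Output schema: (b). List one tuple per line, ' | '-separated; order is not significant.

Per-node cardinality:
  T → 5
  π[b](T) → 5
  S → 6
  ρ[b/c](S) → 6
  π[b](ρ[b/c](S)) → 6
  (π[b](T) ∪ π[b](ρ[b/c](S))) → 11

== RESULT ==
b
1
1
2
3
4
7
7
7
8
9
9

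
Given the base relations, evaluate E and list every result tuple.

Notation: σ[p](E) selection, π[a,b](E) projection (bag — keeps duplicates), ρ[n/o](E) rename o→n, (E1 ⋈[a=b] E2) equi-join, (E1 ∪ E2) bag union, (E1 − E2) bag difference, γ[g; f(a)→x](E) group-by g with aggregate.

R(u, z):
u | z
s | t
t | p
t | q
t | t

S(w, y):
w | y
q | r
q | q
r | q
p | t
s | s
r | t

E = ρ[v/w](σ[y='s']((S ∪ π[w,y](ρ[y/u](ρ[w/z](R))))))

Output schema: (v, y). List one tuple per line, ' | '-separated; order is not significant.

Subexpression sizes:
  S → 6
  R → 4
  ρ[w/z](R) → 4
  ρ[y/u](ρ[w/z](R)) → 4
  π[w,y](ρ[y/u](ρ[w/z](R))) → 4
  (S ∪ π[w,y](ρ[y/u](ρ[w/z](R)))) → 10
  σ[y='s']((S ∪ π[w,y](ρ[y/u](ρ[w/z](R))))) → 2
  ρ[v/w](σ[y='s']((S ∪ π[w,y](ρ[y/u](ρ[w/z](R)))))) → 2

== RESULT ==
v | y
s | s
t | s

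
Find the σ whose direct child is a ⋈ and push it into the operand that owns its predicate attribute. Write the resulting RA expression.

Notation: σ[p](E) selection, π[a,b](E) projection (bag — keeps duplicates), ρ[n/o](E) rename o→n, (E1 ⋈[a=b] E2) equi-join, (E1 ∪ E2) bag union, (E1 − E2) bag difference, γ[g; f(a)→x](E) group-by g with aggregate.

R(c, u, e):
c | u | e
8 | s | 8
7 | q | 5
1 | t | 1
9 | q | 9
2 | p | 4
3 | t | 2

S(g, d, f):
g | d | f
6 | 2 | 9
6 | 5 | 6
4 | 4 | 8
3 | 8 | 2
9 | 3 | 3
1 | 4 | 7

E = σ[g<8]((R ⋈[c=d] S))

σ filters on g, owned by the right side.
E' = (R ⋈[c=d] σ[g<8](S))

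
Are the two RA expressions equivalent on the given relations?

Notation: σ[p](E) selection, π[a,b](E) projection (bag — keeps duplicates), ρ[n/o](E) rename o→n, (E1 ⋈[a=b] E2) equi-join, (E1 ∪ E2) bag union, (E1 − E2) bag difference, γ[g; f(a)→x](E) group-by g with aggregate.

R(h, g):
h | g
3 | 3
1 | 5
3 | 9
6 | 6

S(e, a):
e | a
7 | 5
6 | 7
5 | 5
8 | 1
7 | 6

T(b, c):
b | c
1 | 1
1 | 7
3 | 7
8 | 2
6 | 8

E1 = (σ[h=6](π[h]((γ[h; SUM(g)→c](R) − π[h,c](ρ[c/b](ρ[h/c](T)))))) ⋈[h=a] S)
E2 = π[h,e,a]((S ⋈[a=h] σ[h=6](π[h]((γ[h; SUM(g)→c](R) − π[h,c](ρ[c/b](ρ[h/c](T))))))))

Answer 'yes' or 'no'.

E1 per-node cardinality:
  R → 4
  γ[h; SUM(g)→c](R) → 3
  T → 5
  ρ[h/c](T) → 5
  ρ[c/b](ρ[h/c](T)) → 5
  π[h,c](ρ[c/b](ρ[h/c](T))) → 5
  (γ[h; SUM(g)→c](R) − π[h,c](ρ[c/b](ρ[h/c](T)))) → 3
  π[h]((γ[h; SUM(g)→c](R) − π[h,c](ρ[c/b](ρ[h/c](T))))) → 3
  σ[h=6](π[h]((γ[h; SUM(g)→c](R) − π[h,c](ρ[c/b](ρ[h/c](T)))))) → 1
  S → 5
  (σ[h=6](π[h]((γ[h; SUM(g)→c](R) − π[h,c](ρ[c/b](ρ[h/c](T)))))) ⋈[h=a] S) → 1
E2 per-node cardinality:
  S → 5
  R → 4
  γ[h; SUM(g)→c](R) → 3
  T → 5
  ρ[h/c](T) → 5
  ρ[c/b](ρ[h/c](T)) → 5
  π[h,c](ρ[c/b](ρ[h/c](T))) → 5
  (γ[h; SUM(g)→c](R) − π[h,c](ρ[c/b](ρ[h/c](T)))) → 3
  π[h]((γ[h; SUM(g)→c](R) − π[h,c](ρ[c/b](ρ[h/c](T))))) → 3
  σ[h=6](π[h]((γ[h; SUM(g)→c](R) − π[h,c](ρ[c/b](ρ[h/c](T)))))) → 1
  (S ⋈[a=h] σ[h=6](π[h]((γ[h; SUM(g)→c](R) − π[h,c](ρ[c/b](ρ[h/c](T))))))) → 1
  π[h,e,a]((S ⋈[a=h] σ[h=6](π[h]((γ[h; SUM(g)→c](R) − π[h,c](ρ[c/b](ρ[h/c](T)))))))) → 1

E1 and E2 produce the same multiset:
h | e | a
6 | 7 | 6

yes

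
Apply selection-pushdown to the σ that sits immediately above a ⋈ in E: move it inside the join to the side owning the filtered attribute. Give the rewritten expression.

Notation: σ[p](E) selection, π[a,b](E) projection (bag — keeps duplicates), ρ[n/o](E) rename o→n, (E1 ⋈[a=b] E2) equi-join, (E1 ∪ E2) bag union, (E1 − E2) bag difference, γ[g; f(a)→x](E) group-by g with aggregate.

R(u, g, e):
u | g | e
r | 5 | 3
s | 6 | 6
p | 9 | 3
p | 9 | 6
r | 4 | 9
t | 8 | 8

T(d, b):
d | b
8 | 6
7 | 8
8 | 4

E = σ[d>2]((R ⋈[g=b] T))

σ filters on d, owned by the right side.
E' = (R ⋈[g=b] σ[d>2](T))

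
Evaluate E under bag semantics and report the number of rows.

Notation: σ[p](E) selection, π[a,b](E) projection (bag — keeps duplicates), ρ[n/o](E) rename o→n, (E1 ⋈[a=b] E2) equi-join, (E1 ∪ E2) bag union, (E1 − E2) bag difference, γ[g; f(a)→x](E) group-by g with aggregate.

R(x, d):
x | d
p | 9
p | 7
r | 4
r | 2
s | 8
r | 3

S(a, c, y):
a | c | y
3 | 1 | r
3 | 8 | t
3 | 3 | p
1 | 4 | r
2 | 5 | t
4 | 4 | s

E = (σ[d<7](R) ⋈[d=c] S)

Row counts bottom-up:
  R → 6
  σ[d<7](R) → 3
  S → 6
  (σ[d<7](R) ⋈[d=c] S) → 3

|E| = 3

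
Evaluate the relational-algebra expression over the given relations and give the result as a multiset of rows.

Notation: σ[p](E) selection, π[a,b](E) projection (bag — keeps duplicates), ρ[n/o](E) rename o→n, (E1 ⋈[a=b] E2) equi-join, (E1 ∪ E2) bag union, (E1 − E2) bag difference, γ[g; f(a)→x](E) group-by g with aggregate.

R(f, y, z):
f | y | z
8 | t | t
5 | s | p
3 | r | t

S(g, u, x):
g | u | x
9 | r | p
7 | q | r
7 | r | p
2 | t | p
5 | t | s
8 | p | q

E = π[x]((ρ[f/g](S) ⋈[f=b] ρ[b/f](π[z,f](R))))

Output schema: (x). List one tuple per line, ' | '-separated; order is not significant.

Row counts bottom-up:
  S → 6
  ρ[f/g](S) → 6
  R → 3
  π[z,f](R) → 3
  ρ[b/f](π[z,f](R)) → 3
  (ρ[f/g](S) ⋈[f=b] ρ[b/f](π[z,f](R))) → 2
  π[x]((ρ[f/g](S) ⋈[f=b] ρ[b/f](π[z,f](R)))) → 2

== RESULT ==
x
q
s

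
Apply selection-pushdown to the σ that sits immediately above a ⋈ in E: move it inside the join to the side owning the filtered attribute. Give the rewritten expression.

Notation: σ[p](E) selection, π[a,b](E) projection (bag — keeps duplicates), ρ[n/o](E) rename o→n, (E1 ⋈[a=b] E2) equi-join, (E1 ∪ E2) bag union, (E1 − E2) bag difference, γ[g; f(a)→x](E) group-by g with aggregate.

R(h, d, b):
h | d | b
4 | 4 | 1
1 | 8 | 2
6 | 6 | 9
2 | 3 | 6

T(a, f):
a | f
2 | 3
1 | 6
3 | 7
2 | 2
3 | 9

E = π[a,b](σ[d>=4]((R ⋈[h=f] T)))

σ filters on d, owned by the left side.
E' = π[a,b]((σ[d>=4](R) ⋈[h=f] T))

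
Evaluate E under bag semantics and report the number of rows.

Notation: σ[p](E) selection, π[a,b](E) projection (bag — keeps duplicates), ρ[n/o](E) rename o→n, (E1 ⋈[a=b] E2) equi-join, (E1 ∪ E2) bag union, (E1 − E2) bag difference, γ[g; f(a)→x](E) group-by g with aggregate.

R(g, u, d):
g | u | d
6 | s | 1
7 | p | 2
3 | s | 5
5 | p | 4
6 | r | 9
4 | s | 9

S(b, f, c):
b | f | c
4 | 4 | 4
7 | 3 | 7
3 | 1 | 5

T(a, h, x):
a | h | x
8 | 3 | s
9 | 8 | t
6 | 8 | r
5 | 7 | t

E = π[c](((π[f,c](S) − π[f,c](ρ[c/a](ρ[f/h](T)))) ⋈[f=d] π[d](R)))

Per-node cardinality:
  S → 3
  π[f,c](S) → 3
  T → 4
  ρ[f/h](T) → 4
  ρ[c/a](ρ[f/h](T)) → 4
  π[f,c](ρ[c/a](ρ[f/h](T))) → 4
  (π[f,c](S) − π[f,c](ρ[c/a](ρ[f/h](T)))) → 3
  R → 6
  π[d](R) → 6
  ((π[f,c](S) − π[f,c](ρ[c/a](ρ[f/h](T)))) ⋈[f=d] π[d](R)) → 2
  π[c](((π[f,c](S) − π[f,c](ρ[c/a](ρ[f/h](T)))) ⋈[f=d] π[d](R))) → 2

|E| = 2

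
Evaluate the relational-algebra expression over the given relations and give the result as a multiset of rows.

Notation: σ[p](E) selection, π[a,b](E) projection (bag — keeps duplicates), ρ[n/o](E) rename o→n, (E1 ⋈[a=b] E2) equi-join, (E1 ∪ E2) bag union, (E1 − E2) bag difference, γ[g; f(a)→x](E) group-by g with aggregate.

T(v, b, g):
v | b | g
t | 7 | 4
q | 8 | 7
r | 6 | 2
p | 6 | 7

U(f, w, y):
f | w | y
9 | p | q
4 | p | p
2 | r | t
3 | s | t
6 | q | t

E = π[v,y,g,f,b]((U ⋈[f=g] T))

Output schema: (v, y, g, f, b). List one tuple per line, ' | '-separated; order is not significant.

Per-node cardinality:
  U → 5
  T → 4
  (U ⋈[f=g] T) → 2
  π[v,y,g,f,b]((U ⋈[f=g] T)) → 2

== RESULT ==
v | y | g | f | b
r | t | 2 | 2 | 6
t | p | 4 | 4 | 7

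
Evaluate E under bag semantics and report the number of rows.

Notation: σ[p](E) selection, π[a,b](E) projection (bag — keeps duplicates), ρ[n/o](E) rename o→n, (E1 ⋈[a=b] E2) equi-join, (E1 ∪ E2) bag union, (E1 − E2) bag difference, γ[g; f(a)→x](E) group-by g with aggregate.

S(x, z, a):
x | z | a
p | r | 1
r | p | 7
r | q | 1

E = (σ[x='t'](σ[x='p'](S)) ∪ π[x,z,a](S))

Stepwise |·|:
  S → 3
  σ[x='p'](S) → 1
  σ[x='t'](σ[x='p'](S)) → 0
  S → 3
  π[x,z,a](S) → 3
  (σ[x='t'](σ[x='p'](S)) ∪ π[x,z,a](S)) → 3

|E| = 3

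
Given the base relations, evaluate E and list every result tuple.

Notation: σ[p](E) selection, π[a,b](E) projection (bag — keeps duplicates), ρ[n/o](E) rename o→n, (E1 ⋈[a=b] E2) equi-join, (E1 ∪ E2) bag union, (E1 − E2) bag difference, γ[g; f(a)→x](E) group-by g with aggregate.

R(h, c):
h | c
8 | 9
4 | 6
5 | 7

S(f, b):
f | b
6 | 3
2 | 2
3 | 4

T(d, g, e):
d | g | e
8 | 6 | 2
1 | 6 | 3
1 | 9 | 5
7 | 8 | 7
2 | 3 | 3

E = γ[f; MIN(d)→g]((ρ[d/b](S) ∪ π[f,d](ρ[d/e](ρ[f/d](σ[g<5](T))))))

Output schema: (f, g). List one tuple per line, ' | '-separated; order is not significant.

Per-node cardinality:
  S → 3
  ρ[d/b](S) → 3
  T → 5
  σ[g<5](T) → 1
  ρ[f/d](σ[g<5](T)) → 1
  ρ[d/e](ρ[f/d](σ[g<5](T))) → 1
  π[f,d](ρ[d/e](ρ[f/d](σ[g<5](T)))) → 1
  (ρ[d/b](S) ∪ π[f,d](ρ[d/e](ρ[f/d](σ[g<5](T))))) → 4
  γ[f; MIN(d)→g]((ρ[d/b](S) ∪ π[f,d](ρ[d/e](ρ[f/d](σ[g<5](T)))))) → 3

== RESULT ==
f | g
2 | 2
3 | 4
6 | 3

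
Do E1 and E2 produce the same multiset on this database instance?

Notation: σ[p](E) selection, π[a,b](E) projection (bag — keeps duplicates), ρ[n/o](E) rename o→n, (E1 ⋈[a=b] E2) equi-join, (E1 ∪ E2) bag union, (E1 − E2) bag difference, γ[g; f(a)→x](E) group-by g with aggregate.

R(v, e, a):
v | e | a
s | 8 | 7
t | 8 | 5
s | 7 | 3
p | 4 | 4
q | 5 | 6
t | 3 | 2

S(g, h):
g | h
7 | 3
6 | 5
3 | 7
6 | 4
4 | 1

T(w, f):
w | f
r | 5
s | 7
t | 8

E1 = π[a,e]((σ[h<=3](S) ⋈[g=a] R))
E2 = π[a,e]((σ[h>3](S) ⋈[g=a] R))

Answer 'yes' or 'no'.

E1 subexpression sizes:
  S → 5
  σ[h<=3](S) → 2
  R → 6
  (σ[h<=3](S) ⋈[g=a] R) → 2
  π[a,e]((σ[h<=3](S) ⋈[g=a] R)) → 2
E2 subexpression sizes:
  S → 5
  σ[h>3](S) → 3
  R → 6
  (σ[h>3](S) ⋈[g=a] R) → 3
  π[a,e]((σ[h>3](S) ⋈[g=a] R)) → 3

E1 result:
a | e
4 | 4
7 | 8
E2 result:
a | e
3 | 7
6 | 5
6 | 5
Witness: (4, 4) appears 1× in E1 but 0× in E2.

no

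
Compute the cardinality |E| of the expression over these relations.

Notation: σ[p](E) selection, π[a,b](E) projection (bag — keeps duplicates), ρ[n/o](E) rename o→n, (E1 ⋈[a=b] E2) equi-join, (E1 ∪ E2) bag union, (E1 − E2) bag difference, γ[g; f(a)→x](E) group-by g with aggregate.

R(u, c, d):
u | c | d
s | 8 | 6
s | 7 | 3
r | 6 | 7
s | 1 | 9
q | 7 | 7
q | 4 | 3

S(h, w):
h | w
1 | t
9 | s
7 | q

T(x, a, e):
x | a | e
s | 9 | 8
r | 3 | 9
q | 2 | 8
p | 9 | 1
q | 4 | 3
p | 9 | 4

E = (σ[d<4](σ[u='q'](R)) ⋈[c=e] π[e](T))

Row counts bottom-up:
  R → 6
  σ[u='q'](R) → 2
  σ[d<4](σ[u='q'](R)) → 1
  T → 6
  π[e](T) → 6
  (σ[d<4](σ[u='q'](R)) ⋈[c=e] π[e](T)) → 1

|E| = 1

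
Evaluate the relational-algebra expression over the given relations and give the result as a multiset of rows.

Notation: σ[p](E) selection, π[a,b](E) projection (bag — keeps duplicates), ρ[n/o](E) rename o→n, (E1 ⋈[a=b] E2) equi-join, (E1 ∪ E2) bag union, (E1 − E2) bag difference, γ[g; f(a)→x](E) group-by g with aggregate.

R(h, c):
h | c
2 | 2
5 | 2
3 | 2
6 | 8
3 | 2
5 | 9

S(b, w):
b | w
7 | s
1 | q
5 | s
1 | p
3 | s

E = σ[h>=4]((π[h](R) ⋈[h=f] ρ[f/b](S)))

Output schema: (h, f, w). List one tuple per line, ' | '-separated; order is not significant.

Per-node cardinality:
  R → 6
  π[h](R) → 6
  S → 5
  ρ[f/b](S) → 5
  (π[h](R) ⋈[h=f] ρ[f/b](S)) → 4
  σ[h>=4]((π[h](R) ⋈[h=f] ρ[f/b](S))) → 2

== RESULT ==
h | f | w
5 | 5 | s
5 | 5 | s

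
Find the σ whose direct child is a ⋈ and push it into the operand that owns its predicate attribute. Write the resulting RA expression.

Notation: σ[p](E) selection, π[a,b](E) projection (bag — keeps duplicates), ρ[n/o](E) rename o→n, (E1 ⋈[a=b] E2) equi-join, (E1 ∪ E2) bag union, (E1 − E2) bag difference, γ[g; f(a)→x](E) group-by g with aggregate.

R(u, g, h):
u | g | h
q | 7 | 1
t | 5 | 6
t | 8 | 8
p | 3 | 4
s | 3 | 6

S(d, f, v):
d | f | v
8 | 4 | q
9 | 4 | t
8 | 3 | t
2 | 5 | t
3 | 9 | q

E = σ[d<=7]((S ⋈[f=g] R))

σ filters on d, owned by the left side.
E' = (σ[d<=7](S) ⋈[f=g] R)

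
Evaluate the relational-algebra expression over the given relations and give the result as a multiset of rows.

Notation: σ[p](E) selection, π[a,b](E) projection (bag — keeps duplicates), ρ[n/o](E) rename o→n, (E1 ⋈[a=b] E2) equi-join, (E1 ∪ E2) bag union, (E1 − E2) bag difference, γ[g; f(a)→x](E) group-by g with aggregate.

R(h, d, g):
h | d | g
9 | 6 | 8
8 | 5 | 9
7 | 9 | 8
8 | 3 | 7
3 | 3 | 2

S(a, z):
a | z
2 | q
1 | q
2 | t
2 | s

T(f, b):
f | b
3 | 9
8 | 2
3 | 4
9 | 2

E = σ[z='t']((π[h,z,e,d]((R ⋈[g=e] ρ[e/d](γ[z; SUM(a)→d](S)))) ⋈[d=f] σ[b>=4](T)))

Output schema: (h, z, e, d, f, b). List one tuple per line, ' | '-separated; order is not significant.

Per-node cardinality:
  R → 5
  S → 4
  γ[z; SUM(a)→d](S) → 3
  ρ[e/d](γ[z; SUM(a)→d](S)) → 3
  (R ⋈[g=e] ρ[e/d](γ[z; SUM(a)→d](S))) → 2
  π[h,z,e,d]((R ⋈[g=e] ρ[e/d](γ[z; SUM(a)→d](S)))) → 2
  T → 4
  σ[b>=4](T) → 2
  (π[h,z,e,d]((R ⋈[g=e] ρ[e/d](γ[z; SUM(a)→d](S)))) ⋈[d=f] σ[b>=4](T)) → 4
  σ[z='t']((π[h,z,e,d]((R ⋈[g=e] ρ[e/d](γ[z; SUM(a)→d](S)))) ⋈[d=f] σ[b>=4](T))) → 2

== RESULT ==
h | z | e | d | f | b
3 | t | 2 | 3 | 3 | 4
3 | t | 2 | 3 | 3 | 9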